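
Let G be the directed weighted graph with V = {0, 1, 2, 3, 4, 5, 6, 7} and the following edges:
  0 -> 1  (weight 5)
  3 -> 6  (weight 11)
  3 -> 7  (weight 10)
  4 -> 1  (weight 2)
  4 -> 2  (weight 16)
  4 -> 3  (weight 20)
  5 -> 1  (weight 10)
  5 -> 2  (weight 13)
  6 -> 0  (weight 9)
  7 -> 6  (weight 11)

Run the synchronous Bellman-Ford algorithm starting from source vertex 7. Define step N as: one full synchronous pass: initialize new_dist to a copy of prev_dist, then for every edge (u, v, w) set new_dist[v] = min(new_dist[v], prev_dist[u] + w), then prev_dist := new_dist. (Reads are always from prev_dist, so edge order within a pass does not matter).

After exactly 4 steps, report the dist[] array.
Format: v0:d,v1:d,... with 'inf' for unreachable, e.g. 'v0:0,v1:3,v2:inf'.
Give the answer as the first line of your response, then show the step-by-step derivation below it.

v0:20,v1:25,v2:inf,v3:inf,v4:inf,v5:inf,v6:11,v7:0

step 1: dist = v0:inf,v1:inf,v2:inf,v3:inf,v4:inf,v5:inf,v6:11,v7:0
step 2: dist = v0:20,v1:inf,v2:inf,v3:inf,v4:inf,v5:inf,v6:11,v7:0
step 3: dist = v0:20,v1:25,v2:inf,v3:inf,v4:inf,v5:inf,v6:11,v7:0
step 4: dist = v0:20,v1:25,v2:inf,v3:inf,v4:inf,v5:inf,v6:11,v7:0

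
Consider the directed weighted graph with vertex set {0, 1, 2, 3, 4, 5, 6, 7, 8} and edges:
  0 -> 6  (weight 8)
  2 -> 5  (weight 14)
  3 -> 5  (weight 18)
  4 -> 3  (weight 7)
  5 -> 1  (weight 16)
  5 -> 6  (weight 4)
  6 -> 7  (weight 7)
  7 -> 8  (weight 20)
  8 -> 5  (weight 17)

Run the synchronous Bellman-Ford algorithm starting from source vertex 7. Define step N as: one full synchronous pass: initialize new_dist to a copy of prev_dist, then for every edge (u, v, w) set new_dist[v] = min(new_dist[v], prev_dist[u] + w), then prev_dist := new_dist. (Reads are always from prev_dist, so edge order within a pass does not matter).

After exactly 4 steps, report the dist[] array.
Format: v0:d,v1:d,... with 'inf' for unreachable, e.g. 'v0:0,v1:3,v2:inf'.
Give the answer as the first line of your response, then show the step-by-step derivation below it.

v0:inf,v1:53,v2:inf,v3:inf,v4:inf,v5:37,v6:41,v7:0,v8:20

step 1: dist = v0:inf,v1:inf,v2:inf,v3:inf,v4:inf,v5:inf,v6:inf,v7:0,v8:20
step 2: dist = v0:inf,v1:inf,v2:inf,v3:inf,v4:inf,v5:37,v6:inf,v7:0,v8:20
step 3: dist = v0:inf,v1:53,v2:inf,v3:inf,v4:inf,v5:37,v6:41,v7:0,v8:20
step 4: dist = v0:inf,v1:53,v2:inf,v3:inf,v4:inf,v5:37,v6:41,v7:0,v8:20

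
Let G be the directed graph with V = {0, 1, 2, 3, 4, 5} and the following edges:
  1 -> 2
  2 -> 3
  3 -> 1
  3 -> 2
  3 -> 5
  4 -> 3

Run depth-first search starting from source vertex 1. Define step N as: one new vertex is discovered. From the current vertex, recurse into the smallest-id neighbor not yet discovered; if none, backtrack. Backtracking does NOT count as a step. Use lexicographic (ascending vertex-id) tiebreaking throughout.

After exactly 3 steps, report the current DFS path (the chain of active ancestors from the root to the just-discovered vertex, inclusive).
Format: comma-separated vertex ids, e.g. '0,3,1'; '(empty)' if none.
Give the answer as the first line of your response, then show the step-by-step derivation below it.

1,2,3

step 1: discover 1; path=1; order=1
step 2: discover 2; path=1>2; order=1,2
step 3: discover 3; path=1>2>3; order=1,2,3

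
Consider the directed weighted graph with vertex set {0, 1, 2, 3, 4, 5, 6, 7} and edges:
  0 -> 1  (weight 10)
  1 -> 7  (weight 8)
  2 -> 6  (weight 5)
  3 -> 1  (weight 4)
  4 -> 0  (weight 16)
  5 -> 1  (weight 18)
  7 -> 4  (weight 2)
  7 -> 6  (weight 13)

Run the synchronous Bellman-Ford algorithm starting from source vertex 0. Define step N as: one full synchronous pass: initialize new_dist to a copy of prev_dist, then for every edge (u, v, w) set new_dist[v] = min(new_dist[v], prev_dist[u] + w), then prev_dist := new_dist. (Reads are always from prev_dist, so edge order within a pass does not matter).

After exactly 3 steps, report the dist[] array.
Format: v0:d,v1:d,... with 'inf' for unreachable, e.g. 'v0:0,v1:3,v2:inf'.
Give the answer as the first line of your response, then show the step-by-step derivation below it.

v0:0,v1:10,v2:inf,v3:inf,v4:20,v5:inf,v6:31,v7:18

step 1: dist = v0:0,v1:10,v2:inf,v3:inf,v4:inf,v5:inf,v6:inf,v7:inf
step 2: dist = v0:0,v1:10,v2:inf,v3:inf,v4:inf,v5:inf,v6:inf,v7:18
step 3: dist = v0:0,v1:10,v2:inf,v3:inf,v4:20,v5:inf,v6:31,v7:18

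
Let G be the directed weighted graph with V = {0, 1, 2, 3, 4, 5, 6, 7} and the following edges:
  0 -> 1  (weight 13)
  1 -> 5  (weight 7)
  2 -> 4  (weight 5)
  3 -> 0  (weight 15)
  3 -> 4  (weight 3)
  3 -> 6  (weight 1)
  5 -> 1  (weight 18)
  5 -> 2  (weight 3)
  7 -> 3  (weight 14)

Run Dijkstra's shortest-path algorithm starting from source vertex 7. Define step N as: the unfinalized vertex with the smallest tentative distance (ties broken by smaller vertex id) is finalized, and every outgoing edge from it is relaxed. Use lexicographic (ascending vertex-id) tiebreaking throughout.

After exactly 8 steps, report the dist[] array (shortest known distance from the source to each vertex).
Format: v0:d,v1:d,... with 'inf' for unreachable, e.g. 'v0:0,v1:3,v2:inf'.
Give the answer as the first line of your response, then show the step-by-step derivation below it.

v0:29,v1:42,v2:52,v3:14,v4:17,v5:49,v6:15,v7:0

step 1: dist = v0:inf,v1:inf,v2:inf,v3:14,v4:inf,v5:inf,v6:inf,v7:0
step 2: dist = v0:29,v1:inf,v2:inf,v3:14,v4:17,v5:inf,v6:15,v7:0
step 3: dist = v0:29,v1:inf,v2:inf,v3:14,v4:17,v5:inf,v6:15,v7:0
step 4: dist = v0:29,v1:inf,v2:inf,v3:14,v4:17,v5:inf,v6:15,v7:0
step 5: dist = v0:29,v1:42,v2:inf,v3:14,v4:17,v5:inf,v6:15,v7:0
step 6: dist = v0:29,v1:42,v2:inf,v3:14,v4:17,v5:49,v6:15,v7:0
step 7: dist = v0:29,v1:42,v2:52,v3:14,v4:17,v5:49,v6:15,v7:0
step 8: dist = v0:29,v1:42,v2:52,v3:14,v4:17,v5:49,v6:15,v7:0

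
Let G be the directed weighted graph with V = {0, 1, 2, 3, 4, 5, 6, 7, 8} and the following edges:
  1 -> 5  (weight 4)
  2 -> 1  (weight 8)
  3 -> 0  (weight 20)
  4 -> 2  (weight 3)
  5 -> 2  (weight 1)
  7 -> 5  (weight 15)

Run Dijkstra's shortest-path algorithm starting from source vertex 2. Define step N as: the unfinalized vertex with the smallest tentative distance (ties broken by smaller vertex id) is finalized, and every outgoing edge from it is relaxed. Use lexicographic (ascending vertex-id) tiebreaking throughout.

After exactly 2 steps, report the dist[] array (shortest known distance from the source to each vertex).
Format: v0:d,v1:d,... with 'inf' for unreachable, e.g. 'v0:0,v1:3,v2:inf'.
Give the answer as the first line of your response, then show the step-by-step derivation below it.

v0:inf,v1:8,v2:0,v3:inf,v4:inf,v5:12,v6:inf,v7:inf,v8:inf

step 1: dist = v0:inf,v1:8,v2:0,v3:inf,v4:inf,v5:inf,v6:inf,v7:inf,v8:inf
step 2: dist = v0:inf,v1:8,v2:0,v3:inf,v4:inf,v5:12,v6:inf,v7:inf,v8:inf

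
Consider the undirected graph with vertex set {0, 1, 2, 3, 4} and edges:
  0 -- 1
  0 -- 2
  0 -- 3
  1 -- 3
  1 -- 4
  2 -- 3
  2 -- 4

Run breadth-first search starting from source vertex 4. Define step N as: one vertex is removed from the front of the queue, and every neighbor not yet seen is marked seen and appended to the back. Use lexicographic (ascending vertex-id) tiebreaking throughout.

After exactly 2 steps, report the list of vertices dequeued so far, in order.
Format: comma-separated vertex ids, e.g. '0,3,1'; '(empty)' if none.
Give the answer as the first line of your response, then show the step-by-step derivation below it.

4,1

step 1: dequeue 4; queue=[1,2]; order=4
step 2: dequeue 1; queue=[2,0,3]; order=4,1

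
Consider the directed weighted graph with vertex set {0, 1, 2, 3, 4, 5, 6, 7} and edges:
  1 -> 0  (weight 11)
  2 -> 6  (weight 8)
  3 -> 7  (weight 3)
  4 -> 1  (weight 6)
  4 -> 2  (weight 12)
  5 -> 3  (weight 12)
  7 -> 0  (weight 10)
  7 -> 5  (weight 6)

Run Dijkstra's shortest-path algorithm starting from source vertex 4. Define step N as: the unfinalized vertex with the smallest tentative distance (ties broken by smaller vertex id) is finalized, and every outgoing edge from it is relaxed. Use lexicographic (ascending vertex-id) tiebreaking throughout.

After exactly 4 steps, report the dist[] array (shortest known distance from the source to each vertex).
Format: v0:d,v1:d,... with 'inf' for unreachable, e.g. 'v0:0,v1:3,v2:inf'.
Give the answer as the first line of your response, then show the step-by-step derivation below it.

v0:17,v1:6,v2:12,v3:inf,v4:0,v5:inf,v6:20,v7:inf

step 1: dist = v0:inf,v1:6,v2:12,v3:inf,v4:0,v5:inf,v6:inf,v7:inf
step 2: dist = v0:17,v1:6,v2:12,v3:inf,v4:0,v5:inf,v6:inf,v7:inf
step 3: dist = v0:17,v1:6,v2:12,v3:inf,v4:0,v5:inf,v6:20,v7:inf
step 4: dist = v0:17,v1:6,v2:12,v3:inf,v4:0,v5:inf,v6:20,v7:inf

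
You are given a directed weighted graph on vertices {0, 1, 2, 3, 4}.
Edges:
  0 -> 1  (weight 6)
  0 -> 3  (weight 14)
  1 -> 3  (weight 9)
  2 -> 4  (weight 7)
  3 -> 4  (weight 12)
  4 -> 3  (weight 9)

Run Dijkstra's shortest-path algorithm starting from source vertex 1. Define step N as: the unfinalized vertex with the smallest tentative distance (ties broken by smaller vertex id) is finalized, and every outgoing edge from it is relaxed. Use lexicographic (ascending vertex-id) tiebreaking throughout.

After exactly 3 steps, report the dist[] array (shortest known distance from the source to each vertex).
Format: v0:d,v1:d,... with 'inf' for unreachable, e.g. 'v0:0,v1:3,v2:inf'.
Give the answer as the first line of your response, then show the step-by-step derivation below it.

v0:inf,v1:0,v2:inf,v3:9,v4:21

step 1: dist = v0:inf,v1:0,v2:inf,v3:9,v4:inf
step 2: dist = v0:inf,v1:0,v2:inf,v3:9,v4:21
step 3: dist = v0:inf,v1:0,v2:inf,v3:9,v4:21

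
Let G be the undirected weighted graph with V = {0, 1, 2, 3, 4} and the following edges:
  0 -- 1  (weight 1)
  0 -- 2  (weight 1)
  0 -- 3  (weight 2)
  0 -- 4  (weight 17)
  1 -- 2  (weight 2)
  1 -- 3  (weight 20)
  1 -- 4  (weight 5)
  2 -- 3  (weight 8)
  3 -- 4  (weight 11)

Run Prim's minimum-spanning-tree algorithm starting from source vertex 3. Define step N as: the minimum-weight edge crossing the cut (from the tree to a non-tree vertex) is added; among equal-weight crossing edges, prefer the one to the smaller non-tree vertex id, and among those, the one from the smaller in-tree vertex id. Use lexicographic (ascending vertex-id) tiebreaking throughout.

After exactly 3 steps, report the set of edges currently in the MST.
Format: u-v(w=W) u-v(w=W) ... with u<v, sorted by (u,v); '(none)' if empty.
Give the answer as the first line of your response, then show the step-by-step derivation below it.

0-1(w=1) 0-2(w=1) 0-3(w=2)

step 1: add edge 0-3 (w=2); MST = {0-3(w=2)}
step 2: add edge 0-1 (w=1); MST = {0-1(w=1) 0-3(w=2)}
step 3: add edge 0-2 (w=1); MST = {0-1(w=1) 0-2(w=1) 0-3(w=2)}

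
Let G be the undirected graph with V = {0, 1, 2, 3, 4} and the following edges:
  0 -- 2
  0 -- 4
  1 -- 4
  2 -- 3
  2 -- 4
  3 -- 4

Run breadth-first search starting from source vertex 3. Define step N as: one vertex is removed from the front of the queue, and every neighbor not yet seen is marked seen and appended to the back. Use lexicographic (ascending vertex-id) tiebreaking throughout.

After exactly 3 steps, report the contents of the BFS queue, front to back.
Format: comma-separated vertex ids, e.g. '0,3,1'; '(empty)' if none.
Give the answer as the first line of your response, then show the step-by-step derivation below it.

0,1

step 1: dequeue 3; queue=[2,4]; order=3
step 2: dequeue 2; queue=[4,0]; order=3,2
step 3: dequeue 4; queue=[0,1]; order=3,2,4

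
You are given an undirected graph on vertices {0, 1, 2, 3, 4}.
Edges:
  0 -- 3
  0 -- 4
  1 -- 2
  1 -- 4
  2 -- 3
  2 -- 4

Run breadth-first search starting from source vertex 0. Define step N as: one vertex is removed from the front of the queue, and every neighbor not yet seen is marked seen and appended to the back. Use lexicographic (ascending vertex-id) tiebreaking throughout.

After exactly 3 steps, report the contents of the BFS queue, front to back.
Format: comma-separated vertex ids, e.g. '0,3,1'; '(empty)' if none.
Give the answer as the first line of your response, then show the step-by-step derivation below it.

2,1

step 1: dequeue 0; queue=[3,4]; order=0
step 2: dequeue 3; queue=[4,2]; order=0,3
step 3: dequeue 4; queue=[2,1]; order=0,3,4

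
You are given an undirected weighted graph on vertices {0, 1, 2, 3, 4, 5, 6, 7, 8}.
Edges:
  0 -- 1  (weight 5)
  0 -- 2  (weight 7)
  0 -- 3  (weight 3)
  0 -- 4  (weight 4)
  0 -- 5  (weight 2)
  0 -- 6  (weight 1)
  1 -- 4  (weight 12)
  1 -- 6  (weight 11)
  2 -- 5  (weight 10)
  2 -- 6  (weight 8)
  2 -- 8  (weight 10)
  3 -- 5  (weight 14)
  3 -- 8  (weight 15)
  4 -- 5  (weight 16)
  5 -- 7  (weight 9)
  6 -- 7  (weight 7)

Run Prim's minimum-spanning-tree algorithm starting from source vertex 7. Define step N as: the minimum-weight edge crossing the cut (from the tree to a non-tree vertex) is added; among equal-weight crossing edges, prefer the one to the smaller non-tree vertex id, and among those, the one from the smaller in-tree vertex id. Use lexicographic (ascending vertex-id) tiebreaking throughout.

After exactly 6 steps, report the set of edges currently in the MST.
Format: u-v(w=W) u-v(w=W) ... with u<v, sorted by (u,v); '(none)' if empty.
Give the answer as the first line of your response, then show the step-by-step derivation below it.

0-1(w=5) 0-3(w=3) 0-4(w=4) 0-5(w=2) 0-6(w=1) 6-7(w=7)

step 1: add edge 6-7 (w=7); MST = {6-7(w=7)}
step 2: add edge 0-6 (w=1); MST = {0-6(w=1) 6-7(w=7)}
step 3: add edge 0-5 (w=2); MST = {0-5(w=2) 0-6(w=1) 6-7(w=7)}
step 4: add edge 0-3 (w=3); MST = {0-3(w=3) 0-5(w=2) 0-6(w=1) 6-7(w=7)}
step 5: add edge 0-4 (w=4); MST = {0-3(w=3) 0-4(w=4) 0-5(w=2) 0-6(w=1) 6-7(w=7)}
step 6: add edge 0-1 (w=5); MST = {0-1(w=5) 0-3(w=3) 0-4(w=4) 0-5(w=2) 0-6(w=1) 6-7(w=7)}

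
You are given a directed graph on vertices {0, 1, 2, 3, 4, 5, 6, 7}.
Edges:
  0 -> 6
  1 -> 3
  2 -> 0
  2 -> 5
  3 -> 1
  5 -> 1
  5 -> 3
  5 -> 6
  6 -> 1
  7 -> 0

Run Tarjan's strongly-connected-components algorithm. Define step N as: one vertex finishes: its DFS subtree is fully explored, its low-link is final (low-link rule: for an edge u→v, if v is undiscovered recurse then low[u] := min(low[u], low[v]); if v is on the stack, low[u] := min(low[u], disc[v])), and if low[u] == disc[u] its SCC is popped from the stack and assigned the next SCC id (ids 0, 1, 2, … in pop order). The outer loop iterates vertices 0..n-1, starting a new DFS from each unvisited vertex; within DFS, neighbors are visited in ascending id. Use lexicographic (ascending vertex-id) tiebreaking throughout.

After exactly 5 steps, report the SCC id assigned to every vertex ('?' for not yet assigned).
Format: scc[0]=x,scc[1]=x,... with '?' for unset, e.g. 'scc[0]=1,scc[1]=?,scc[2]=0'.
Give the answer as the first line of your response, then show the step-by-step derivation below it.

scc[0]=2,scc[1]=0,scc[2]=?,scc[3]=0,scc[4]=?,scc[5]=3,scc[6]=1,scc[7]=?

step 1: low=(low[0]=0,low[1]=2,low[2]=?,low[3]=2,low[4]=?,low[5]=?,low[6]=1,low[7]=?); scc=(scc[0]=?,scc[1]=?,scc[2]=?,scc[3]=?,scc[4]=?,scc[5]=?,scc[6]=?,scc[7]=?)
step 2: low=(low[0]=0,low[1]=2,low[2]=?,low[3]=2,low[4]=?,low[5]=?,low[6]=1,low[7]=?); scc=(scc[0]=?,scc[1]=0,scc[2]=?,scc[3]=0,scc[4]=?,scc[5]=?,scc[6]=?,scc[7]=?)
step 3: low=(low[0]=0,low[1]=2,low[2]=?,low[3]=2,low[4]=?,low[5]=?,low[6]=1,low[7]=?); scc=(scc[0]=?,scc[1]=0,scc[2]=?,scc[3]=0,scc[4]=?,scc[5]=?,scc[6]=1,scc[7]=?)
step 4: low=(low[0]=0,low[1]=2,low[2]=?,low[3]=2,low[4]=?,low[5]=?,low[6]=1,low[7]=?); scc=(scc[0]=2,scc[1]=0,scc[2]=?,scc[3]=0,scc[4]=?,scc[5]=?,scc[6]=1,scc[7]=?)
step 5: low=(low[0]=0,low[1]=2,low[2]=4,low[3]=2,low[4]=?,low[5]=5,low[6]=1,low[7]=?); scc=(scc[0]=2,scc[1]=0,scc[2]=?,scc[3]=0,scc[4]=?,scc[5]=3,scc[6]=1,scc[7]=?)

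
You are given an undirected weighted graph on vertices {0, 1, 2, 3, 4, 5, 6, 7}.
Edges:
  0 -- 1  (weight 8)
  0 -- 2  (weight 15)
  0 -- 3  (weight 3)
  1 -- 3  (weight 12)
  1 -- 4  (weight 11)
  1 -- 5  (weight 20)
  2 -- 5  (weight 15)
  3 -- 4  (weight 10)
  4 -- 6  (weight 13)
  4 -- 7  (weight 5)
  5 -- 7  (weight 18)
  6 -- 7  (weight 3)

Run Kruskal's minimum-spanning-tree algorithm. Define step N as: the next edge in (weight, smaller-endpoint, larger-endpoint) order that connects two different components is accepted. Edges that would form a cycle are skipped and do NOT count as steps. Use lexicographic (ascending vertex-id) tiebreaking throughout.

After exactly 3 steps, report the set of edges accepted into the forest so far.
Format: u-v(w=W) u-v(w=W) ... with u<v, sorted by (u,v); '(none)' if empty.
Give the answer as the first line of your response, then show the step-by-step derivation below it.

0-3(w=3) 4-7(w=5) 6-7(w=3)

step 1: add edge 0-3 (w=3); MST = {0-3(w=3)}
step 2: add edge 6-7 (w=3); MST = {0-3(w=3) 6-7(w=3)}
step 3: add edge 4-7 (w=5); MST = {0-3(w=3) 4-7(w=5) 6-7(w=3)}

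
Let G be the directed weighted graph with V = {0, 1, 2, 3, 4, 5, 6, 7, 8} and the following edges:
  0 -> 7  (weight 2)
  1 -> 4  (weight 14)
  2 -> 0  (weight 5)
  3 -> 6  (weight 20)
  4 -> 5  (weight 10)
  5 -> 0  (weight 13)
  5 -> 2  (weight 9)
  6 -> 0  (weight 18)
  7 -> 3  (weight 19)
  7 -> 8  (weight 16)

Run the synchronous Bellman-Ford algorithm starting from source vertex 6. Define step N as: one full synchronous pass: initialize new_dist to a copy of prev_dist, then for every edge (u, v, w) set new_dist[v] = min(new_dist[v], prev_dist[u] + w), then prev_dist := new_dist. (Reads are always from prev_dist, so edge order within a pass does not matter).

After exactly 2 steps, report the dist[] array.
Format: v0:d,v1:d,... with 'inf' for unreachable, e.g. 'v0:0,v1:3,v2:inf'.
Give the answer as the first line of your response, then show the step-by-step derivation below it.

v0:18,v1:inf,v2:inf,v3:inf,v4:inf,v5:inf,v6:0,v7:20,v8:inf

step 1: dist = v0:18,v1:inf,v2:inf,v3:inf,v4:inf,v5:inf,v6:0,v7:inf,v8:inf
step 2: dist = v0:18,v1:inf,v2:inf,v3:inf,v4:inf,v5:inf,v6:0,v7:20,v8:inf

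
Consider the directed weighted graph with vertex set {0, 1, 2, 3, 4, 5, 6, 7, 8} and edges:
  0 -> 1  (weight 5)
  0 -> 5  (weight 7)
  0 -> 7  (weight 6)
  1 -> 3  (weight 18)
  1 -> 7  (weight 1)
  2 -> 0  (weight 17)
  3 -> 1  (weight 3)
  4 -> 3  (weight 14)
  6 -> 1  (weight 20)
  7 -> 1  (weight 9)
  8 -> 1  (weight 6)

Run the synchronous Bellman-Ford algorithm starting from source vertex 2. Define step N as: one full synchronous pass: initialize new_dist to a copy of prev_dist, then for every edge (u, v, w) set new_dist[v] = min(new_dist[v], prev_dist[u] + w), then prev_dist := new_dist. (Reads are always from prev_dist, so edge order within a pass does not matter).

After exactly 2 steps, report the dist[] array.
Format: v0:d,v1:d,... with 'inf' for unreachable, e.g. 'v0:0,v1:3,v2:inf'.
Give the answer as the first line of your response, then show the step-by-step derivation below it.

v0:17,v1:22,v2:0,v3:inf,v4:inf,v5:24,v6:inf,v7:23,v8:inf

step 1: dist = v0:17,v1:inf,v2:0,v3:inf,v4:inf,v5:inf,v6:inf,v7:inf,v8:inf
step 2: dist = v0:17,v1:22,v2:0,v3:inf,v4:inf,v5:24,v6:inf,v7:23,v8:inf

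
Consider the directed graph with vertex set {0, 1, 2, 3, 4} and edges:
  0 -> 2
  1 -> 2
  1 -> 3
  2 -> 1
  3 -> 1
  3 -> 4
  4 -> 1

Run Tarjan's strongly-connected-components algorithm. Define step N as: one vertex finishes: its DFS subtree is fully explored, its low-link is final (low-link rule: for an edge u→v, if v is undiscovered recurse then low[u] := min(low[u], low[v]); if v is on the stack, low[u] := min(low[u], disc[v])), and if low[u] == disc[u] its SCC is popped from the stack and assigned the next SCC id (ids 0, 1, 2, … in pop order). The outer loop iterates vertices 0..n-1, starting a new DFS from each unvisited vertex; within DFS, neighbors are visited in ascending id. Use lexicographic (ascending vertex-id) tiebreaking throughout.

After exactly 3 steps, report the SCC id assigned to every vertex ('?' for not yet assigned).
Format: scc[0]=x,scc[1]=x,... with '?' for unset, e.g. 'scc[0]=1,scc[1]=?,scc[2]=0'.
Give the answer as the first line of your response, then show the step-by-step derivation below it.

scc[0]=?,scc[1]=?,scc[2]=?,scc[3]=?,scc[4]=?

step 1: low=(low[0]=0,low[1]=1,low[2]=1,low[3]=2,low[4]=2); scc=(scc[0]=?,scc[1]=?,scc[2]=?,scc[3]=?,scc[4]=?)
step 2: low=(low[0]=0,low[1]=1,low[2]=1,low[3]=2,low[4]=2); scc=(scc[0]=?,scc[1]=?,scc[2]=?,scc[3]=?,scc[4]=?)
step 3: low=(low[0]=0,low[1]=1,low[2]=1,low[3]=2,low[4]=2); scc=(scc[0]=?,scc[1]=?,scc[2]=?,scc[3]=?,scc[4]=?)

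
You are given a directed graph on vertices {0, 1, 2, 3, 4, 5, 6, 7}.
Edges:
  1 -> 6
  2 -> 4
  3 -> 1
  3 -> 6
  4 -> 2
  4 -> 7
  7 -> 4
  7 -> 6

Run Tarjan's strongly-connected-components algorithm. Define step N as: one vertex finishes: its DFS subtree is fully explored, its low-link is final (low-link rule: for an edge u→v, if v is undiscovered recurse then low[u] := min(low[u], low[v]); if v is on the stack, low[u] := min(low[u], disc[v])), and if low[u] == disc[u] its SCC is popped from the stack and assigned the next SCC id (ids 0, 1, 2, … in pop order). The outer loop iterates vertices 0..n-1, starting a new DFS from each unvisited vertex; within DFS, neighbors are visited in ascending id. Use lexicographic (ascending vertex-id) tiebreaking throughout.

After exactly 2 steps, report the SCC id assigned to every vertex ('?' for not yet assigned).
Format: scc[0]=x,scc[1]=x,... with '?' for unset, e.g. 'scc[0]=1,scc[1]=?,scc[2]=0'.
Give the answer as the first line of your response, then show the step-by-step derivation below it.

scc[0]=0,scc[1]=?,scc[2]=?,scc[3]=?,scc[4]=?,scc[5]=?,scc[6]=1,scc[7]=?

step 1: low=(low[0]=0,low[1]=?,low[2]=?,low[3]=?,low[4]=?,low[5]=?,low[6]=?,low[7]=?); scc=(scc[0]=0,scc[1]=?,scc[2]=?,scc[3]=?,scc[4]=?,scc[5]=?,scc[6]=?,scc[7]=?)
step 2: low=(low[0]=0,low[1]=1,low[2]=?,low[3]=?,low[4]=?,low[5]=?,low[6]=2,low[7]=?); scc=(scc[0]=0,scc[1]=?,scc[2]=?,scc[3]=?,scc[4]=?,scc[5]=?,scc[6]=1,scc[7]=?)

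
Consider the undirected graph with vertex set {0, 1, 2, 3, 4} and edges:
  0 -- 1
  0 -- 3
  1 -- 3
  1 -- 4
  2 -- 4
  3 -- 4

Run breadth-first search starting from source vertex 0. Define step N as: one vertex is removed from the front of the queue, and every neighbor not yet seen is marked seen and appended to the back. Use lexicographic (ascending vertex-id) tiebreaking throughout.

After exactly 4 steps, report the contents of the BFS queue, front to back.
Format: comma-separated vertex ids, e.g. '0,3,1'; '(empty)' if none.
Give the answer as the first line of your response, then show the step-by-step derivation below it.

2

step 1: dequeue 0; queue=[1,3]; order=0
step 2: dequeue 1; queue=[3,4]; order=0,1
step 3: dequeue 3; queue=[4]; order=0,1,3
step 4: dequeue 4; queue=[2]; order=0,1,3,4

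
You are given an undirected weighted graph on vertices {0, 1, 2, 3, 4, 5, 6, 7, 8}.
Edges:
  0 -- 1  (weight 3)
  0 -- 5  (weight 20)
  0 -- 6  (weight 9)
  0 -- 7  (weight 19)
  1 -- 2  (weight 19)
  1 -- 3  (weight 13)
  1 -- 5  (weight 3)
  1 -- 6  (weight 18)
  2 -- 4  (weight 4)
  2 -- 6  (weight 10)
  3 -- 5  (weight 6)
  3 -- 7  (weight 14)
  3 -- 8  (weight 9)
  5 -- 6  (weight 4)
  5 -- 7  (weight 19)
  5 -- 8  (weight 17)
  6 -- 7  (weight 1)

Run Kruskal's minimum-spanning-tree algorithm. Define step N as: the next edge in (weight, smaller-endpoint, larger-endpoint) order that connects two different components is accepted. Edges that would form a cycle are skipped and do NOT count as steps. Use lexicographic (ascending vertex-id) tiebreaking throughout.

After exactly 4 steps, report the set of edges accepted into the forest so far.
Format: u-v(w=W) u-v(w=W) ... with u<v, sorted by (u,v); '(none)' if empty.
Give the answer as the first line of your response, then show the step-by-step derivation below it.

0-1(w=3) 1-5(w=3) 2-4(w=4) 6-7(w=1)

step 1: add edge 6-7 (w=1); MST = {6-7(w=1)}
step 2: add edge 0-1 (w=3); MST = {0-1(w=3) 6-7(w=1)}
step 3: add edge 1-5 (w=3); MST = {0-1(w=3) 1-5(w=3) 6-7(w=1)}
step 4: add edge 2-4 (w=4); MST = {0-1(w=3) 1-5(w=3) 2-4(w=4) 6-7(w=1)}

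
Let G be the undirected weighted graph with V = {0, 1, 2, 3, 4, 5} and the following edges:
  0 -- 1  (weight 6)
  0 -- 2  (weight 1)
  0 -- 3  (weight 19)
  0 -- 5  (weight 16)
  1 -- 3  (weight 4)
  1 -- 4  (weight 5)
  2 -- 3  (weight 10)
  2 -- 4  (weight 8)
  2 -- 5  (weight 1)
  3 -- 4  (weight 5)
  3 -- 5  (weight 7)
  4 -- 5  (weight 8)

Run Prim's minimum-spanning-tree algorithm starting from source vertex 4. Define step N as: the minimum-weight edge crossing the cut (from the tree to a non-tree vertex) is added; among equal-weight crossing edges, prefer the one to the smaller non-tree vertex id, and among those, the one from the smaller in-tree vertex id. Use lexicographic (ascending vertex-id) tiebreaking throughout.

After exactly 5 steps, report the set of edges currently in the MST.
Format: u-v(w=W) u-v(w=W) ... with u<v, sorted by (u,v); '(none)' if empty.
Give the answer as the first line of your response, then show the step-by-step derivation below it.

0-1(w=6) 0-2(w=1) 1-3(w=4) 1-4(w=5) 2-5(w=1)

step 1: add edge 1-4 (w=5); MST = {1-4(w=5)}
step 2: add edge 1-3 (w=4); MST = {1-3(w=4) 1-4(w=5)}
step 3: add edge 0-1 (w=6); MST = {0-1(w=6) 1-3(w=4) 1-4(w=5)}
step 4: add edge 0-2 (w=1); MST = {0-1(w=6) 0-2(w=1) 1-3(w=4) 1-4(w=5)}
step 5: add edge 2-5 (w=1); MST = {0-1(w=6) 0-2(w=1) 1-3(w=4) 1-4(w=5) 2-5(w=1)}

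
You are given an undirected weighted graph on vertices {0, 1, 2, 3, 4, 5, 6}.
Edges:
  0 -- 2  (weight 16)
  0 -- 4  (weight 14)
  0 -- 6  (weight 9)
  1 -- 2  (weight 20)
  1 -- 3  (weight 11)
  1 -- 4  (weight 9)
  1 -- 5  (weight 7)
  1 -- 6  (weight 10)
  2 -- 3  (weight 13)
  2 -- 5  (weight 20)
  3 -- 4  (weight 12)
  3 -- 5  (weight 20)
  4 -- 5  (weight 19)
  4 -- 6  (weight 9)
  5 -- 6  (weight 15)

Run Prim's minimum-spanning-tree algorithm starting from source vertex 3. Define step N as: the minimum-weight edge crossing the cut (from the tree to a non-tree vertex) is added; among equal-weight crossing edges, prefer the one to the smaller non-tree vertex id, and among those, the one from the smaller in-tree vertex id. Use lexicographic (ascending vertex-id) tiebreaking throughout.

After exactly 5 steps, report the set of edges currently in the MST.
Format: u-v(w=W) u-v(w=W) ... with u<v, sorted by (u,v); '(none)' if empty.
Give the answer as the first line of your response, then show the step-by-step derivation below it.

0-6(w=9) 1-3(w=11) 1-4(w=9) 1-5(w=7) 4-6(w=9)

step 1: add edge 1-3 (w=11); MST = {1-3(w=11)}
step 2: add edge 1-5 (w=7); MST = {1-3(w=11) 1-5(w=7)}
step 3: add edge 1-4 (w=9); MST = {1-3(w=11) 1-4(w=9) 1-5(w=7)}
step 4: add edge 4-6 (w=9); MST = {1-3(w=11) 1-4(w=9) 1-5(w=7) 4-6(w=9)}
step 5: add edge 0-6 (w=9); MST = {0-6(w=9) 1-3(w=11) 1-4(w=9) 1-5(w=7) 4-6(w=9)}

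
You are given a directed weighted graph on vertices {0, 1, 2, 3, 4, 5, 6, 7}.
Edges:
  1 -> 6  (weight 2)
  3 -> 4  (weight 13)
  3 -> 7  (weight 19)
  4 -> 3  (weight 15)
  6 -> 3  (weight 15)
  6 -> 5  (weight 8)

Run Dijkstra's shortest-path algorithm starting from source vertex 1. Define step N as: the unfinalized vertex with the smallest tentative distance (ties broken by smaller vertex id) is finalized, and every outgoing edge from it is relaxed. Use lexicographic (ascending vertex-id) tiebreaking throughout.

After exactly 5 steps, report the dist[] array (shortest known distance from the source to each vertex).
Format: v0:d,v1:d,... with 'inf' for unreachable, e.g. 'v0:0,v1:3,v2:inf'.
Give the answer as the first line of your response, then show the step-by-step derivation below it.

v0:inf,v1:0,v2:inf,v3:17,v4:30,v5:10,v6:2,v7:36

step 1: dist = v0:inf,v1:0,v2:inf,v3:inf,v4:inf,v5:inf,v6:2,v7:inf
step 2: dist = v0:inf,v1:0,v2:inf,v3:17,v4:inf,v5:10,v6:2,v7:inf
step 3: dist = v0:inf,v1:0,v2:inf,v3:17,v4:inf,v5:10,v6:2,v7:inf
step 4: dist = v0:inf,v1:0,v2:inf,v3:17,v4:30,v5:10,v6:2,v7:36
step 5: dist = v0:inf,v1:0,v2:inf,v3:17,v4:30,v5:10,v6:2,v7:36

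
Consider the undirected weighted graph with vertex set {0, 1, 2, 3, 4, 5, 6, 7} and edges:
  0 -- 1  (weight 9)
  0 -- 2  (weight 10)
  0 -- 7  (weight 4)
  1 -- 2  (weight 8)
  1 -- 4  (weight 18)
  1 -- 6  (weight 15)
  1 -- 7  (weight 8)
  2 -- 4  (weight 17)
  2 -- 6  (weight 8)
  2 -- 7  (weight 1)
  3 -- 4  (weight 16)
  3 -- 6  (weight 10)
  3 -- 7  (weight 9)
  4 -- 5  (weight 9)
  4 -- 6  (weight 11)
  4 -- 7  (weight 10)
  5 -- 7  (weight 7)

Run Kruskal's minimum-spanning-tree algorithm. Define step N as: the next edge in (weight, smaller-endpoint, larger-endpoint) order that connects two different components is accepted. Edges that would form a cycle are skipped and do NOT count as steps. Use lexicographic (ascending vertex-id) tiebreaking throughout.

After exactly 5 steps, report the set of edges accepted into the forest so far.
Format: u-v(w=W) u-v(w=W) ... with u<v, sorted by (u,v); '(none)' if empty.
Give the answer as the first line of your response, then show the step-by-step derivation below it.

0-7(w=4) 1-2(w=8) 2-6(w=8) 2-7(w=1) 5-7(w=7)

step 1: add edge 2-7 (w=1); MST = {2-7(w=1)}
step 2: add edge 0-7 (w=4); MST = {0-7(w=4) 2-7(w=1)}
step 3: add edge 5-7 (w=7); MST = {0-7(w=4) 2-7(w=1) 5-7(w=7)}
step 4: add edge 1-2 (w=8); MST = {0-7(w=4) 1-2(w=8) 2-7(w=1) 5-7(w=7)}
step 5: add edge 2-6 (w=8); MST = {0-7(w=4) 1-2(w=8) 2-6(w=8) 2-7(w=1) 5-7(w=7)}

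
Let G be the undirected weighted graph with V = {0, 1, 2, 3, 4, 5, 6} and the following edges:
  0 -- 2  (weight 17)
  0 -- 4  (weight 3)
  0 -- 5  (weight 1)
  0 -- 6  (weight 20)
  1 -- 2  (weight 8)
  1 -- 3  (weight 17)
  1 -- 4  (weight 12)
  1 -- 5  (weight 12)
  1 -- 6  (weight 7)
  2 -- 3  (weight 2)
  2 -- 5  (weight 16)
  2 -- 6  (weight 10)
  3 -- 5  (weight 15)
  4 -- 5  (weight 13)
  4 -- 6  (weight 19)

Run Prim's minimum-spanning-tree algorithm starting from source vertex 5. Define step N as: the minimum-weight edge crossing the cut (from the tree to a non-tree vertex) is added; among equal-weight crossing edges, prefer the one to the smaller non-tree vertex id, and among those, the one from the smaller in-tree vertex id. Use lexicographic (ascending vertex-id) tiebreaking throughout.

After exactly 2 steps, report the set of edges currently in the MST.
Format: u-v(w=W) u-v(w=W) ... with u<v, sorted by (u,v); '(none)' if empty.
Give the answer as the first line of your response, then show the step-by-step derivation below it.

0-4(w=3) 0-5(w=1)

step 1: add edge 0-5 (w=1); MST = {0-5(w=1)}
step 2: add edge 0-4 (w=3); MST = {0-4(w=3) 0-5(w=1)}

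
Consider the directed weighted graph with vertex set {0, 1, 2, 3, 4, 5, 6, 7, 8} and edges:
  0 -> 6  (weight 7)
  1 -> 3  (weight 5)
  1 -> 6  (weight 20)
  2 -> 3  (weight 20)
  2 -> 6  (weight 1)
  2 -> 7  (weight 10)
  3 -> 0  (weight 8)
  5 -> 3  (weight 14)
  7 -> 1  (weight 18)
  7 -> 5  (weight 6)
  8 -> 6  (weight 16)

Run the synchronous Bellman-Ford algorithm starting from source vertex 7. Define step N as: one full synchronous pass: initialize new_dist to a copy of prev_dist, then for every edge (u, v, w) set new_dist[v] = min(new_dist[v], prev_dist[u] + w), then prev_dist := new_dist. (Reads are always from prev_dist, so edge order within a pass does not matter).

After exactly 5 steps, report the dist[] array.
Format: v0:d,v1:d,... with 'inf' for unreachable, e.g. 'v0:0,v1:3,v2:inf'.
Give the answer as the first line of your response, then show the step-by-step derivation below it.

v0:28,v1:18,v2:inf,v3:20,v4:inf,v5:6,v6:35,v7:0,v8:inf

step 1: dist = v0:inf,v1:18,v2:inf,v3:inf,v4:inf,v5:6,v6:inf,v7:0,v8:inf
step 2: dist = v0:inf,v1:18,v2:inf,v3:20,v4:inf,v5:6,v6:38,v7:0,v8:inf
step 3: dist = v0:28,v1:18,v2:inf,v3:20,v4:inf,v5:6,v6:38,v7:0,v8:inf
step 4: dist = v0:28,v1:18,v2:inf,v3:20,v4:inf,v5:6,v6:35,v7:0,v8:inf
step 5: dist = v0:28,v1:18,v2:inf,v3:20,v4:inf,v5:6,v6:35,v7:0,v8:inf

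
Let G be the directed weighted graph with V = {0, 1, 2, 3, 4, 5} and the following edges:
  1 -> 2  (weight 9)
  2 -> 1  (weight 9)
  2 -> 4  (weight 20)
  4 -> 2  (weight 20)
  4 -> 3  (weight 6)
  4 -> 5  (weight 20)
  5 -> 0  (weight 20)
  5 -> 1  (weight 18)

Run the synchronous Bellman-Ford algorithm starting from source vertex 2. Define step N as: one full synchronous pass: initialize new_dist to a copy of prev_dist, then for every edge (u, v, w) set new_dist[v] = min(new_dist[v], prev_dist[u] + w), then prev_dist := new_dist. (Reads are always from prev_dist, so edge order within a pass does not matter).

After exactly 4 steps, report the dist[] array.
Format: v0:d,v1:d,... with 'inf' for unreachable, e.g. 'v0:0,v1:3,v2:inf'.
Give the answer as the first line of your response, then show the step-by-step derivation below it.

v0:60,v1:9,v2:0,v3:26,v4:20,v5:40

step 1: dist = v0:inf,v1:9,v2:0,v3:inf,v4:20,v5:inf
step 2: dist = v0:inf,v1:9,v2:0,v3:26,v4:20,v5:40
step 3: dist = v0:60,v1:9,v2:0,v3:26,v4:20,v5:40
step 4: dist = v0:60,v1:9,v2:0,v3:26,v4:20,v5:40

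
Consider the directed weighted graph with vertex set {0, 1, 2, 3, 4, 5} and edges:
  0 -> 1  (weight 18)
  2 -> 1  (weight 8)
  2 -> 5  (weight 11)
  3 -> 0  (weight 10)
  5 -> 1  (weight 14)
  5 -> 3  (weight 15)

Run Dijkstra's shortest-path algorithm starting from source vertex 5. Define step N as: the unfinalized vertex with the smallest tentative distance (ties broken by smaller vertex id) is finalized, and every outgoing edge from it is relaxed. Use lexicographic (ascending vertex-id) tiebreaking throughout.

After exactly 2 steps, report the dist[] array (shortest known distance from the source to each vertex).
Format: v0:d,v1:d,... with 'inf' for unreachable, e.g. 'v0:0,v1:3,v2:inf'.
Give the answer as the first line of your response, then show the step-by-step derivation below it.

v0:inf,v1:14,v2:inf,v3:15,v4:inf,v5:0

step 1: dist = v0:inf,v1:14,v2:inf,v3:15,v4:inf,v5:0
step 2: dist = v0:inf,v1:14,v2:inf,v3:15,v4:inf,v5:0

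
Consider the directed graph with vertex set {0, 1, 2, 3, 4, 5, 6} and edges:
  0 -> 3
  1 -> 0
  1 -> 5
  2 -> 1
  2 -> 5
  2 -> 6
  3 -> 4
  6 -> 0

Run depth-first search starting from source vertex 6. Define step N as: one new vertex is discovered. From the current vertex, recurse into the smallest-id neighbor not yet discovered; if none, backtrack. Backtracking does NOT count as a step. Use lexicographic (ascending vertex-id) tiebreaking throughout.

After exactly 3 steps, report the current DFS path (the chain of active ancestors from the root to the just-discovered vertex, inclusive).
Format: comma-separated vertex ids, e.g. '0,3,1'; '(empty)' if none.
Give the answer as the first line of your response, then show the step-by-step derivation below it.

6,0,3

step 1: discover 6; path=6; order=6
step 2: discover 0; path=6>0; order=6,0
step 3: discover 3; path=6>0>3; order=6,0,3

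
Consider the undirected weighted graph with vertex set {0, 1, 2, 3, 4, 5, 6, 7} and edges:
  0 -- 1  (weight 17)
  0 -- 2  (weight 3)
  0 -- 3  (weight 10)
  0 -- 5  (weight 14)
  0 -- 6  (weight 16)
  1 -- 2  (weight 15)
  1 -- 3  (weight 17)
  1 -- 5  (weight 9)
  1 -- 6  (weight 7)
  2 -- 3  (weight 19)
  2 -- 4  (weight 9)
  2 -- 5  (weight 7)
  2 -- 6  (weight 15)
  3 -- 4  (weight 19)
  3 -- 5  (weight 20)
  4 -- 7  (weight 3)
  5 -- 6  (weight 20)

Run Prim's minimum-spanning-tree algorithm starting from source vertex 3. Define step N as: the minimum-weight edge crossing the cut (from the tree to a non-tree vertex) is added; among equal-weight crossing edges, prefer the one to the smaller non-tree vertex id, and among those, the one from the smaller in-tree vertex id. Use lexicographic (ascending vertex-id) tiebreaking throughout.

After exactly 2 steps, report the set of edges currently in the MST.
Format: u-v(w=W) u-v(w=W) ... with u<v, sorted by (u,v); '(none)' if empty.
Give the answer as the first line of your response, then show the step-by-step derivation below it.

0-2(w=3) 0-3(w=10)

step 1: add edge 0-3 (w=10); MST = {0-3(w=10)}
step 2: add edge 0-2 (w=3); MST = {0-2(w=3) 0-3(w=10)}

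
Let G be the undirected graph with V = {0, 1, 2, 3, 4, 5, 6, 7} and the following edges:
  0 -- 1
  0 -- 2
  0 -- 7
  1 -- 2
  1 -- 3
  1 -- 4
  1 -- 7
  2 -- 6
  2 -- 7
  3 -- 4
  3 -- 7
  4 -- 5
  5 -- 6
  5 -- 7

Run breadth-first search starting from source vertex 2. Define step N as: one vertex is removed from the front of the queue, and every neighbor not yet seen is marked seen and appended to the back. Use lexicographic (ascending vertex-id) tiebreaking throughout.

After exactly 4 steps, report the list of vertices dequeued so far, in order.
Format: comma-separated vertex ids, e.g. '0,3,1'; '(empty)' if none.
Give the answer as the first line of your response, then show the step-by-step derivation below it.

2,0,1,6

step 1: dequeue 2; queue=[0,1,6,7]; order=2
step 2: dequeue 0; queue=[1,6,7]; order=2,0
step 3: dequeue 1; queue=[6,7,3,4]; order=2,0,1
step 4: dequeue 6; queue=[7,3,4,5]; order=2,0,1,6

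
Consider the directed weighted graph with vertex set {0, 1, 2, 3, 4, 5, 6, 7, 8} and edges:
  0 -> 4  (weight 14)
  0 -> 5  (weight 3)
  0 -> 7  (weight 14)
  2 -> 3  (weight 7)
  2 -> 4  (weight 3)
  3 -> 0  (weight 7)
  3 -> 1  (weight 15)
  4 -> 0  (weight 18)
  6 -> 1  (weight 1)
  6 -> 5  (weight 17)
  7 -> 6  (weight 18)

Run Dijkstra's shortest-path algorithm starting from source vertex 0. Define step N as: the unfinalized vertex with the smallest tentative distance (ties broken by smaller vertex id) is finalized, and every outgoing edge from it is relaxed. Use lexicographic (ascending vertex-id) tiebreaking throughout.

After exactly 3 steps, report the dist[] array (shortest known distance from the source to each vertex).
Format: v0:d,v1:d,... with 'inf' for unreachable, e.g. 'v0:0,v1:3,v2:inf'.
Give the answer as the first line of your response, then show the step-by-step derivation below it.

v0:0,v1:inf,v2:inf,v3:inf,v4:14,v5:3,v6:inf,v7:14,v8:inf

step 1: dist = v0:0,v1:inf,v2:inf,v3:inf,v4:14,v5:3,v6:inf,v7:14,v8:inf
step 2: dist = v0:0,v1:inf,v2:inf,v3:inf,v4:14,v5:3,v6:inf,v7:14,v8:inf
step 3: dist = v0:0,v1:inf,v2:inf,v3:inf,v4:14,v5:3,v6:inf,v7:14,v8:inf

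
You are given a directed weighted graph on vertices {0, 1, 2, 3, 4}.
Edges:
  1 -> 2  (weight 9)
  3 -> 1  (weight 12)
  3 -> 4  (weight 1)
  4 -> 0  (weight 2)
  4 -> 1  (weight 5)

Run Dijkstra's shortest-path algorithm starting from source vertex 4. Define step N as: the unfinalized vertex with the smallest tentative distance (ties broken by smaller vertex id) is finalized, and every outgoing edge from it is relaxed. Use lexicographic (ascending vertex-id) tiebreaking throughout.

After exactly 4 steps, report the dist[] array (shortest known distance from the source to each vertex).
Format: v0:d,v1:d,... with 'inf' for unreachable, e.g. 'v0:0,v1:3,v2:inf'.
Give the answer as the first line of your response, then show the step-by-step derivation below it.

v0:2,v1:5,v2:14,v3:inf,v4:0

step 1: dist = v0:2,v1:5,v2:inf,v3:inf,v4:0
step 2: dist = v0:2,v1:5,v2:inf,v3:inf,v4:0
step 3: dist = v0:2,v1:5,v2:14,v3:inf,v4:0
step 4: dist = v0:2,v1:5,v2:14,v3:inf,v4:0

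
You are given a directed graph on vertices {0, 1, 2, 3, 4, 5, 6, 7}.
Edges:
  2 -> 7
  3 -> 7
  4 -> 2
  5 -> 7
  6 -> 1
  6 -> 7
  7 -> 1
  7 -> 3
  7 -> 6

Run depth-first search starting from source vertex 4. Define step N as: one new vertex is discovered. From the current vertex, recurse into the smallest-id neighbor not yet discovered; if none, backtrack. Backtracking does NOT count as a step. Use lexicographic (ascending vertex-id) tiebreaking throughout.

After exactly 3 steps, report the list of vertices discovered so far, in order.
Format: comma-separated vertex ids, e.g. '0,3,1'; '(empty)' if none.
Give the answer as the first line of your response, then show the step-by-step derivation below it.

4,2,7

step 1: discover 4; path=4; order=4
step 2: discover 2; path=4>2; order=4,2
step 3: discover 7; path=4>2>7; order=4,2,7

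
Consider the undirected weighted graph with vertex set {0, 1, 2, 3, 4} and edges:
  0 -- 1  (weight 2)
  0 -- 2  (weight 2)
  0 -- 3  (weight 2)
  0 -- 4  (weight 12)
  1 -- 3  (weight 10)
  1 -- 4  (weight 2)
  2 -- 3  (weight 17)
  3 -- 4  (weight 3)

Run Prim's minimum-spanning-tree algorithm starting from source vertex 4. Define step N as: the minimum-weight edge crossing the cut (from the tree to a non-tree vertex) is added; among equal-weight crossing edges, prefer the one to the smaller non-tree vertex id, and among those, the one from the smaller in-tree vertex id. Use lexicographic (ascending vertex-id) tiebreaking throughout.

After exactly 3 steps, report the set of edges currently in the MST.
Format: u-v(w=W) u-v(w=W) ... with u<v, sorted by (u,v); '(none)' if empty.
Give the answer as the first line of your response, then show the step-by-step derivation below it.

0-1(w=2) 0-2(w=2) 1-4(w=2)

step 1: add edge 1-4 (w=2); MST = {1-4(w=2)}
step 2: add edge 0-1 (w=2); MST = {0-1(w=2) 1-4(w=2)}
step 3: add edge 0-2 (w=2); MST = {0-1(w=2) 0-2(w=2) 1-4(w=2)}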